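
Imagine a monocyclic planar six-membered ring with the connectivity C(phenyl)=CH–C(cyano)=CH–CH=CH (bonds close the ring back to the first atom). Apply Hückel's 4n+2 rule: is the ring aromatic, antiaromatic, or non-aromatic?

The p orbitals form a continuous loop: every atom in a ring double bond is sp² and brings one electron to the p orbital. The ring is fully conjugated.
Tallying contributions gives 3 × 2 = 6 from the 3 double-bond units.
6 = 4(1) + 2, which satisfies Hückel's 4n+2 rule.

Aromatic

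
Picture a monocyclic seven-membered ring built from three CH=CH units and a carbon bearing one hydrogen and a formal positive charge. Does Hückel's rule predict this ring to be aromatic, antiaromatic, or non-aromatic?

The p orbitals form a continuous loop: the double-bond atoms are sp², each contributing one p electron; the carbocation has an empty p orbital. The ring is fully conjugated.
Tallying contributions gives 3 × 2 = 6 from the double-bond units + 0 from the CH(+) atom = 6.
Since 6 = 4·1 + 2, the ring meets the 4n+2 criterion.

Aromatic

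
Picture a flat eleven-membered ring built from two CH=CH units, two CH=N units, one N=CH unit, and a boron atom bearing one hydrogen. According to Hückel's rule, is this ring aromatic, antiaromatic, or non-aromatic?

Aromatic

All ring atoms are sp² and supply a p orbital to the ring (each doubly-bonded ring atom is sp² with one p-orbital electron; each sp² =N– keeps its lone pair in-plane and puts one electron into the π system; the boron has an empty p orbital); the conjugation is uninterrupted.
Adding the contributions, 5 × 2 = 10 from the double-bond units + 0 from the BH atom = 10.
That gives a 4n+2 count (10, n = 2).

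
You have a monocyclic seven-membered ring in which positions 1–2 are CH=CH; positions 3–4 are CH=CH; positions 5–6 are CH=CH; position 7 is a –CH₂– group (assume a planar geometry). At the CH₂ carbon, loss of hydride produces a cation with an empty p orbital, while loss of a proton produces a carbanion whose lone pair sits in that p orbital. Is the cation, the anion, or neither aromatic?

The cation

In either ion the ring is fully conjugated: every atom, including the new sp² carbon, supplies a p orbital.
Cation: 3 × 2 + 0 = 6 π electrons → 4(1)+2, aromatic.
Anion: 3 × 2 + 2 = 8 π electrons → 4(2), antiaromatic.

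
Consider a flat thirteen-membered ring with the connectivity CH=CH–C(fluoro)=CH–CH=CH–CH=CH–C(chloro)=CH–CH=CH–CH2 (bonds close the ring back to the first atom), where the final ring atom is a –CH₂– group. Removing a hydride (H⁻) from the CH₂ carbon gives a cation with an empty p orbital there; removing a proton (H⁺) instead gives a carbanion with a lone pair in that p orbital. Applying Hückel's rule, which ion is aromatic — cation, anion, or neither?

The anion

In both ions every ring atom is sp² and contributes a p orbital, so both rings are fully conjugated.
Cation: 6 × 2 + 0 = 12 π electrons → 4(3), antiaromatic.
Anion: 6 × 2 + 2 = 14 π electrons → 4(3)+2, aromatic.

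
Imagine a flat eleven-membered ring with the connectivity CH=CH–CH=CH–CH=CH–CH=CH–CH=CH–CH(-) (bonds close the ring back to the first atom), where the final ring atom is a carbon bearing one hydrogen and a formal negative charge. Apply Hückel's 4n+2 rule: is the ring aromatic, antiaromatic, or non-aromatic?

Antiaromatic

Every ring atom contributes a p orbital perpendicular to the ring (each doubly-bonded ring atom is sp² with one p-orbital electron; the carbanion's lone pair occupies the p orbital), so the π system is cyclic and fully conjugated.
Counting π electrons: 5 × 2 = 10 from the double-bond units + 2 from the CH(-) atom = 12.
With 12 = 4·3 π electrons, Hückel's rule classifies the planar ring as antiaromatic.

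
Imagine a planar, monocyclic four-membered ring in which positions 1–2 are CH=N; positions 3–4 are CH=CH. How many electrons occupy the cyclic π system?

The p orbitals form a continuous loop: each doubly-bonded ring atom is sp² with one p-orbital electron; each sp² =N– keeps its lone pair in-plane and puts one electron into the π system. The ring is fully conjugated.
Counting π electrons: 2 × 2 = 4 from the 2 double-bond units.

4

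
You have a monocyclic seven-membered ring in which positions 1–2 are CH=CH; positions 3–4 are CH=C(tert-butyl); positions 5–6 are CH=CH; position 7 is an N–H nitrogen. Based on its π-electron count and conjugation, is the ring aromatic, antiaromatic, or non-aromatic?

Every ring atom contributes a p orbital perpendicular to the ring (every atom in a ring double bond is sp² and brings one electron to the p orbital; the pyrrole-type nitrogen donates its lone pair from the p orbital), so the π system is cyclic and fully conjugated.
π-electron count: 3 × 2 = 6 from the double-bond units + 2 from the NH atom = 8.
8 = 4(2); a planar, fully conjugated 4n system is antiaromatic.

Antiaromatic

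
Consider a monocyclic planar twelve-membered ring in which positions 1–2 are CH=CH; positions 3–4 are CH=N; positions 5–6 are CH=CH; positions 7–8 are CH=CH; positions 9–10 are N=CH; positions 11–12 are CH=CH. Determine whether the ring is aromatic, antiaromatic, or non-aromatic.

Antiaromatic

The p orbitals form a continuous loop: the double-bond atoms are sp², each contributing one p electron; each sp² =N– keeps its lone pair in-plane and puts one electron into the π system. The ring is fully conjugated.
Counting π electrons: 6 × 2 = 12 from the 6 double-bond units.
A 4n π count (12, n = 3) in a planar conjugated ring means antiaromatic.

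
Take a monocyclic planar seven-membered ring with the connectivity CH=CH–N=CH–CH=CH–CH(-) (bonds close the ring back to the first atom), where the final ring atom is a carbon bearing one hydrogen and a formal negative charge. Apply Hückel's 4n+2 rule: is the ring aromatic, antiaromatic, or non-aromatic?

Antiaromatic

All ring atoms are sp² and supply a p orbital to the ring (each doubly-bonded ring atom is sp² with one p-orbital electron; the doubly-bonded nitrogens are pyridine-type — their lone pairs lie in the ring plane, leaving one electron in the p orbital; the carbanion's lone pair occupies the p orbital); the conjugation is uninterrupted.
Adding the contributions, 3 × 2 = 6 from the double-bond units + 2 from the CH(-) atom = 8.
8 is a 4n count (n = 2), so the planar conjugated ring is antiaromatic.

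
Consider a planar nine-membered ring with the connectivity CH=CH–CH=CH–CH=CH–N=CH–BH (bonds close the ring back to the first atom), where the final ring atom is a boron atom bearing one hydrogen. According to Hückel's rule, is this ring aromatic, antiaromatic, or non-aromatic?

Check conjugation: the double-bond atoms are sp², each contributing one p electron; the doubly-bonded nitrogens are pyridine-type — their lone pairs lie in the ring plane, leaving one electron in the p orbital; the boron has an empty p orbital — every position has a p orbital, so the cyclic π system is continuous.
Adding the contributions, 4 × 2 = 8 from the double-bond units + 0 from the BH atom = 8.
A 4n π count (8, n = 2) in a planar conjugated ring means antiaromatic.

Antiaromatic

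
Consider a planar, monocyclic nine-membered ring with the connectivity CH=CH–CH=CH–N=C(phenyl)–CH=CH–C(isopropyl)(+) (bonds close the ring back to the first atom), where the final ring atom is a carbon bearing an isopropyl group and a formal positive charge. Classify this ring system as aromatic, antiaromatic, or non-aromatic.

All ring atoms are sp² and supply a p orbital to the ring (each doubly-bonded ring atom is sp² with one p-orbital electron; each =N– nitrogen is pyridine-type (lone pair in the sp² plane, one electron in the p orbital); the carbocation has an empty p orbital); the conjugation is uninterrupted.
π-electron count: 4 × 2 = 8 from the double-bond units + 0 from the C(isopropyl)(+) atom = 8.
With 8 = 4·2 π electrons, Hückel's rule classifies the planar ring as antiaromatic.

Antiaromatic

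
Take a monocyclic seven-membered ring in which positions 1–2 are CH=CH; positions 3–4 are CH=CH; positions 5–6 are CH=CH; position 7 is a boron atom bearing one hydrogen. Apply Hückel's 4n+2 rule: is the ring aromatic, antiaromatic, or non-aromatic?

The p orbitals form a continuous loop: the double-bond atoms are sp², each contributing one p electron; the boron has an empty p orbital. The ring is fully conjugated.
Counting π electrons: 3 × 2 = 6 from the double-bond units + 0 from the BH atom = 6.
6 = 4(1) + 2, which satisfies Hückel's 4n+2 rule.

Aromatic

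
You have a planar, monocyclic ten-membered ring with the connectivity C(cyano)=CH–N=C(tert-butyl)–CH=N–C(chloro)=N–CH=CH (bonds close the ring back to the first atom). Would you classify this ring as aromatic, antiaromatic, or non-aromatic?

Every ring atom contributes a p orbital perpendicular to the ring (every atom in a ring double bond is sp² and brings one electron to the p orbital; each sp² =N– keeps its lone pair in-plane and puts one electron into the π system), so the π system is cyclic and fully conjugated.
Adding the contributions, 5 × 2 = 10 from the 5 double-bond units.
With 10 π electrons (n = 2), the Hückel 4n+2 condition holds.

Aromatic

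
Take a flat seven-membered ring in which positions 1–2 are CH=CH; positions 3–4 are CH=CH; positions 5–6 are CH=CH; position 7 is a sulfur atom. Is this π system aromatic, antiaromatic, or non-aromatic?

Every ring atom contributes a p orbital perpendicular to the ring (each doubly-bonded ring atom is sp² with one p-orbital electron; the sulfur donates one lone pair from its p orbital), so the π system is cyclic and fully conjugated.
Adding the contributions, 3 × 2 = 6 from the double-bond units + 2 from the S atom = 8.
A 4n π count (8, n = 2) in a planar conjugated ring means antiaromatic.

Antiaromatic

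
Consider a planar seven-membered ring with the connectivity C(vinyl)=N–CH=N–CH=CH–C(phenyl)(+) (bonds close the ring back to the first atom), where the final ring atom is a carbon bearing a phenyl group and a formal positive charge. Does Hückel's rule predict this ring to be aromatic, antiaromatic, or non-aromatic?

Aromatic

Check conjugation: every atom in a ring double bond is sp² and brings one electron to the p orbital; the doubly-bonded nitrogens are pyridine-type — their lone pairs lie in the ring plane, leaving one electron in the p orbital; the carbocation has an empty p orbital — every position has a p orbital, so the cyclic π system is continuous.
Counting π electrons: 3 × 2 = 6 from the double-bond units + 0 from the C(phenyl)(+) atom = 6.
6 = 4(1) + 2, which satisfies Hückel's 4n+2 rule.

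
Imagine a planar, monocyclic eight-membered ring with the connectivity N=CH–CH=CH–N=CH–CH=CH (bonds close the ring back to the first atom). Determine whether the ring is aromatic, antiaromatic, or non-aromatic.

The p orbitals form a continuous loop: the double-bond atoms are sp², each contributing one p electron; each sp² =N– keeps its lone pair in-plane and puts one electron into the π system. The ring is fully conjugated.
π-electron count: 4 × 2 = 8 from the 4 double-bond units.
8 = 4(2); a planar, fully conjugated 4n system is antiaromatic.

Antiaromatic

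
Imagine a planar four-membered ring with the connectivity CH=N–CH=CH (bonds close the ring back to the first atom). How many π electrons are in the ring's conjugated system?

4

Every ring atom contributes a p orbital perpendicular to the ring (the double-bond atoms are sp², each contributing one p electron; each sp² =N– keeps its lone pair in-plane and puts one electron into the π system), so the π system is cyclic and fully conjugated.
π-electron count: 2 × 2 = 4 from the 2 double-bond units.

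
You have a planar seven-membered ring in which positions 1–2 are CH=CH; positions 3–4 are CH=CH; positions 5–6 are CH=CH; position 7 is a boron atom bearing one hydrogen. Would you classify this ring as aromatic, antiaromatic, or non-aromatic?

The p orbitals form a continuous loop: every atom in a ring double bond is sp² and brings one electron to the p orbital; the boron has an empty p orbital. The ring is fully conjugated.
Counting π electrons: 3 × 2 = 6 from the double-bond units + 0 from the BH atom = 6.
Since 6 = 4·1 + 2, the ring meets the 4n+2 criterion.

Aromatic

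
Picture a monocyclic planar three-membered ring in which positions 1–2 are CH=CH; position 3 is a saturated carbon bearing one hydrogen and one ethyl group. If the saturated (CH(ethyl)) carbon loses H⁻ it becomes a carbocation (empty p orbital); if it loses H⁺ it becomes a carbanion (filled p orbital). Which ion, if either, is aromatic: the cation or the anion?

The cation

In both ions every ring atom is sp² and contributes a p orbital, so both rings are fully conjugated.
Cation: 1 × 2 + 0 = 2 π electrons → 4(0)+2, aromatic.
Anion: 1 × 2 + 2 = 4 π electrons → 4(1), antiaromatic.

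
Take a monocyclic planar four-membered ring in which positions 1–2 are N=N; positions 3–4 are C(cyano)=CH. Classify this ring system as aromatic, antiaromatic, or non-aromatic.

Check conjugation: the double-bond atoms are sp², each contributing one p electron; each sp² =N– keeps its lone pair in-plane and puts one electron into the π system — every position has a p orbital, so the cyclic π system is continuous.
π-electron count: 2 × 2 = 4 from the 2 double-bond units.
4 is a 4n count (n = 1), so the planar conjugated ring is antiaromatic.

Antiaromatic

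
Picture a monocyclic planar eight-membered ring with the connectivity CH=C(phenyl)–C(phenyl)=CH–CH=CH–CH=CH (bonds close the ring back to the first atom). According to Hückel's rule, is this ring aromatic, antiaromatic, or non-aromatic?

Check conjugation: each doubly-bonded ring atom is sp² with one p-orbital electron — every position has a p orbital, so the cyclic π system is continuous.
Adding the contributions, 4 × 2 = 8 from the 4 double-bond units.
8 is a 4n count (n = 2), so the planar conjugated ring is antiaromatic.

Antiaromatic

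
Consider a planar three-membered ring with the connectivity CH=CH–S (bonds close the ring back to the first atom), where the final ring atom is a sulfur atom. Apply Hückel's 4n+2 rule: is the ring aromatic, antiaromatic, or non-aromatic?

Check conjugation: every atom in a ring double bond is sp² and brings one electron to the p orbital; the sulfur donates one lone pair from its p orbital — every position has a p orbital, so the cyclic π system is continuous.
Adding the contributions, 1 × 2 = 2 from the double-bond unit + 2 from the S atom = 4.
With 4 = 4·1 π electrons, Hückel's rule classifies the planar ring as antiaromatic.

Antiaromatic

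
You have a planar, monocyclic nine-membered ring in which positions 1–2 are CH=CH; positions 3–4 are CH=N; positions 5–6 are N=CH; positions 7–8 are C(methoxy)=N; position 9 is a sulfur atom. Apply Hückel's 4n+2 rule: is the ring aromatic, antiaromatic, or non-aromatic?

Check conjugation: the double-bond atoms are sp², each contributing one p electron; the doubly-bonded nitrogens are pyridine-type — their lone pairs lie in the ring plane, leaving one electron in the p orbital; the sulfur donates one lone pair from its p orbital — every position has a p orbital, so the cyclic π system is continuous.
Tallying contributions gives 4 × 2 = 8 from the double-bond units + 2 from the S atom = 10.
Since 10 = 4·2 + 2, the ring meets the 4n+2 criterion.

Aromatic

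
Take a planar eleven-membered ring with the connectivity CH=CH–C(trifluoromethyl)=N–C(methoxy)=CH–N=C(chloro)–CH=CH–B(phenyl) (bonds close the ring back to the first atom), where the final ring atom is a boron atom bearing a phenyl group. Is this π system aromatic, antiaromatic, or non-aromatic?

All ring atoms are sp² and supply a p orbital to the ring (every atom in a ring double bond is sp² and brings one electron to the p orbital; each sp² =N– keeps its lone pair in-plane and puts one electron into the π system; the boron has an empty p orbital); the conjugation is uninterrupted.
Tallying contributions gives 5 × 2 = 10 from the double-bond units + 0 from the B(phenyl) atom = 10.
10 = 4(2) + 2, which satisfies Hückel's 4n+2 rule.

Aromatic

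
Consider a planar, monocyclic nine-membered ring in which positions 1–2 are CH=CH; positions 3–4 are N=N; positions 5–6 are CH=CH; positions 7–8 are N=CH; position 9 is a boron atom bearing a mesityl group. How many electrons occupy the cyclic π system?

8

The p orbitals form a continuous loop: each doubly-bonded ring atom is sp² with one p-orbital electron; each =N– nitrogen is pyridine-type (lone pair in the sp² plane, one electron in the p orbital); the boron has an empty p orbital. The ring is fully conjugated.
Adding the contributions, 4 × 2 = 8 from the double-bond units + 0 from the B(mesityl) atom = 8.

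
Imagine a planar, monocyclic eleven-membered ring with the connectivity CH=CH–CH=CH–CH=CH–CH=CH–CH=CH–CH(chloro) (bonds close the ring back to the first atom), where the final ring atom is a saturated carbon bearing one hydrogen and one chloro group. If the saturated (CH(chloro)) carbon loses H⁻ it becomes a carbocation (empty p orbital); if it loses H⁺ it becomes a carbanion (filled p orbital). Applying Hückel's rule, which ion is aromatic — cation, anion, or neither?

In both ions every ring atom is sp² and contributes a p orbital, so both rings are fully conjugated.
Cation: 5 × 2 + 0 = 10 π electrons → 4(2)+2, aromatic.
Anion: 5 × 2 + 2 = 12 π electrons → 4(3), antiaromatic.

The cation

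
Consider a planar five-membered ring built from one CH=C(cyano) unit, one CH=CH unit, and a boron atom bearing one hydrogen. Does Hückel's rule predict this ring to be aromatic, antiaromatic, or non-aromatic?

Antiaromatic

The p orbitals form a continuous loop: the double-bond atoms are sp², each contributing one p electron; the boron has an empty p orbital. The ring is fully conjugated.
Tallying contributions gives 2 × 2 = 4 from the double-bond units + 0 from the BH atom = 4.
4 is a 4n count (n = 1), so the planar conjugated ring is antiaromatic.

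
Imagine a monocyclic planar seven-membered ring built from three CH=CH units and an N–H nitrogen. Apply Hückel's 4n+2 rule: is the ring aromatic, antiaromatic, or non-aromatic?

All ring atoms are sp² and supply a p orbital to the ring (the double-bond atoms are sp², each contributing one p electron; the pyrrole-type nitrogen donates its lone pair from the p orbital); the conjugation is uninterrupted.
Adding the contributions, 3 × 2 = 6 from the double-bond units + 2 from the NH atom = 8.
8 = 4(2); a planar, fully conjugated 4n system is antiaromatic.

Antiaromatic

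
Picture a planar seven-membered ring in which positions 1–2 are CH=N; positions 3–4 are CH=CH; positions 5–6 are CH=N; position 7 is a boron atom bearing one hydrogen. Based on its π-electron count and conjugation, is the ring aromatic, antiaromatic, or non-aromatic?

Aromatic

Check conjugation: every atom in a ring double bond is sp² and brings one electron to the p orbital; each sp² =N– keeps its lone pair in-plane and puts one electron into the π system; the boron has an empty p orbital — every position has a p orbital, so the cyclic π system is continuous.
π-electron count: 3 × 2 = 6 from the double-bond units + 0 from the BH atom = 6.
With 6 π electrons (n = 1), the Hückel 4n+2 condition holds.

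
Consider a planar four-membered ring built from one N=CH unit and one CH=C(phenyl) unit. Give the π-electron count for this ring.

The p orbitals form a continuous loop: the double-bond atoms are sp², each contributing one p electron; the doubly-bonded nitrogens are pyridine-type — their lone pairs lie in the ring plane, leaving one electron in the p orbital. The ring is fully conjugated.
π-electron count: 2 × 2 = 4 from the 2 double-bond units.

4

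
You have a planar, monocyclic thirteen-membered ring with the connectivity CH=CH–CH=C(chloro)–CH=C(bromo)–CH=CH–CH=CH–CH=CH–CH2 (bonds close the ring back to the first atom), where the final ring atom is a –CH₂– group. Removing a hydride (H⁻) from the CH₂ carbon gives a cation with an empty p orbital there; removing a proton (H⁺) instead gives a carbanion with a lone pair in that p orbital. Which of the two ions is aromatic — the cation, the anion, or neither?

Once that carbon is sp², every ring atom has a p orbital and both ions are fully conjugated.
Cation: 6 × 2 + 0 = 12 π electrons → 4(3), antiaromatic.
Anion: 6 × 2 + 2 = 14 π electrons → 4(3)+2, aromatic.

The anion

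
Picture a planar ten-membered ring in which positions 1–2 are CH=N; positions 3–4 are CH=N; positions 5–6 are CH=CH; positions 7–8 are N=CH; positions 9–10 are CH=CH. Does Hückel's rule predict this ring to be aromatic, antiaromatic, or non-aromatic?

Aromatic

All ring atoms are sp² and supply a p orbital to the ring (every atom in a ring double bond is sp² and brings one electron to the p orbital; each =N– nitrogen is pyridine-type (lone pair in the sp² plane, one electron in the p orbital)); the conjugation is uninterrupted.
Tallying contributions gives 5 × 2 = 10 from the 5 double-bond units.
That gives a 4n+2 count (10, n = 2).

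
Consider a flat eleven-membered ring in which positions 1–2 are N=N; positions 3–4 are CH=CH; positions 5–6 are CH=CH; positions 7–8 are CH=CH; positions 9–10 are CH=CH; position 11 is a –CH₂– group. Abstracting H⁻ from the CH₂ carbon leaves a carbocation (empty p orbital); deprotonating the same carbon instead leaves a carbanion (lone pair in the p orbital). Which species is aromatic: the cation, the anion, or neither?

The cation

In either ion the ring is fully conjugated: every atom, including the new sp² carbon, supplies a p orbital.
Cation: 5 × 2 + 0 = 10 π electrons → 4(2)+2, aromatic.
Anion: 5 × 2 + 2 = 12 π electrons → 4(3), antiaromatic.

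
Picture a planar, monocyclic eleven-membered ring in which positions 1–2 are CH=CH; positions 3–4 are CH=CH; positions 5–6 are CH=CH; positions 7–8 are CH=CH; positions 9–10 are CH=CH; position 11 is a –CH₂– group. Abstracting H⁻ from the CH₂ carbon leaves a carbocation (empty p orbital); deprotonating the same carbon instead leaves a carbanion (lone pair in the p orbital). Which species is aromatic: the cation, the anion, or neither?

The cation

Once that carbon is sp², every ring atom has a p orbital and both ions are fully conjugated.
Cation: 5 × 2 + 0 = 10 π electrons → 4(2)+2, aromatic.
Anion: 5 × 2 + 2 = 12 π electrons → 4(3), antiaromatic.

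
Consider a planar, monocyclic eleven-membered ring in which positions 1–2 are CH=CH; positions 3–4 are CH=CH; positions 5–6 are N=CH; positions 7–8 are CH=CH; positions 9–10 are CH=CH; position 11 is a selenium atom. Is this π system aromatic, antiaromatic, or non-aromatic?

Every ring atom contributes a p orbital perpendicular to the ring (the double-bond atoms are sp², each contributing one p electron; the doubly-bonded nitrogens are pyridine-type — their lone pairs lie in the ring plane, leaving one electron in the p orbital; the selenium donates one lone pair from its p orbital), so the π system is cyclic and fully conjugated.
Adding the contributions, 5 × 2 = 10 from the double-bond units + 2 from the Se atom = 12.
A 4n π count (12, n = 3) in a planar conjugated ring means antiaromatic.

Antiaromatic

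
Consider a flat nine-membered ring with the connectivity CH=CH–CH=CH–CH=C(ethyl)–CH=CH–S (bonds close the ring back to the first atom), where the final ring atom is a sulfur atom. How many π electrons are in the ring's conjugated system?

Every ring atom contributes a p orbital perpendicular to the ring (each doubly-bonded ring atom is sp² with one p-orbital electron; the sulfur donates one lone pair from its p orbital), so the π system is cyclic and fully conjugated.
Tallying contributions gives 4 × 2 = 8 from the double-bond units + 2 from the S atom = 10.

10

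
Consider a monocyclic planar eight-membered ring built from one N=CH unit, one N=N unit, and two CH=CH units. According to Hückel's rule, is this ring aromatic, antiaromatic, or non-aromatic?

The p orbitals form a continuous loop: every atom in a ring double bond is sp² and brings one electron to the p orbital; each sp² =N– keeps its lone pair in-plane and puts one electron into the π system. The ring is fully conjugated.
π-electron count: 4 × 2 = 8 from the 4 double-bond units.
With 8 = 4·2 π electrons, Hückel's rule classifies the planar ring as antiaromatic.

Antiaromatic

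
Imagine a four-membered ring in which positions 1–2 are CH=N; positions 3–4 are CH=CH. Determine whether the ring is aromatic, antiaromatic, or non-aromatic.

Antiaromatic

The p orbitals form a continuous loop: each doubly-bonded ring atom is sp² with one p-orbital electron; each sp² =N– keeps its lone pair in-plane and puts one electron into the π system. The ring is fully conjugated.
Counting π electrons: 2 × 2 = 4 from the 2 double-bond units.
A 4n π count (4, n = 1) in a planar conjugated ring means antiaromatic.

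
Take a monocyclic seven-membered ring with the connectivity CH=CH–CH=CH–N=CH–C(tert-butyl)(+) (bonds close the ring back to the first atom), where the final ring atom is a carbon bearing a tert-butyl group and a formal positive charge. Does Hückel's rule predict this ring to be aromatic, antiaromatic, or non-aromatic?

Aromatic

Check conjugation: each doubly-bonded ring atom is sp² with one p-orbital electron; the doubly-bonded nitrogens are pyridine-type — their lone pairs lie in the ring plane, leaving one electron in the p orbital; the carbocation has an empty p orbital — every position has a p orbital, so the cyclic π system is continuous.
Adding the contributions, 3 × 2 = 6 from the double-bond units + 0 from the C(tert-butyl)(+) atom = 6.
With 6 π electrons (n = 1), the Hückel 4n+2 condition holds.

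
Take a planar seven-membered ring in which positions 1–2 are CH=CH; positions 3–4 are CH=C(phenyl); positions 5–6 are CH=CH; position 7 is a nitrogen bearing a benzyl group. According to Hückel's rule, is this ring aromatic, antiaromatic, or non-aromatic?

Antiaromatic

Check conjugation: the double-bond atoms are sp², each contributing one p electron; the pyrrole-type nitrogen donates its lone pair from the p orbital — every position has a p orbital, so the cyclic π system is continuous.
Adding the contributions, 3 × 2 = 6 from the double-bond units + 2 from the N(benzyl) atom = 8.
8 is a 4n count (n = 2), so the planar conjugated ring is antiaromatic.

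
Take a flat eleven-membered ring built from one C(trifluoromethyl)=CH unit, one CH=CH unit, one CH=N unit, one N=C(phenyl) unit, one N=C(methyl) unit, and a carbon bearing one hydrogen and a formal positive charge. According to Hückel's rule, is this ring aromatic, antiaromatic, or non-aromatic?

Aromatic

Check conjugation: every atom in a ring double bond is sp² and brings one electron to the p orbital; the doubly-bonded nitrogens are pyridine-type — their lone pairs lie in the ring plane, leaving one electron in the p orbital; the carbocation has an empty p orbital — every position has a p orbital, so the cyclic π system is continuous.
π-electron count: 5 × 2 = 10 from the double-bond units + 0 from the CH(+) atom = 10.
That gives a 4n+2 count (10, n = 2).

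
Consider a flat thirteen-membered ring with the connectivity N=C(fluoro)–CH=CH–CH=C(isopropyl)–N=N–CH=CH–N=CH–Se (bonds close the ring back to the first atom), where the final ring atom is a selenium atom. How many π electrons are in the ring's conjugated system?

The p orbitals form a continuous loop: every atom in a ring double bond is sp² and brings one electron to the p orbital; each =N– nitrogen is pyridine-type (lone pair in the sp² plane, one electron in the p orbital); the selenium donates one lone pair from its p orbital. The ring is fully conjugated.
Counting π electrons: 6 × 2 = 12 from the double-bond units + 2 from the Se atom = 14.

14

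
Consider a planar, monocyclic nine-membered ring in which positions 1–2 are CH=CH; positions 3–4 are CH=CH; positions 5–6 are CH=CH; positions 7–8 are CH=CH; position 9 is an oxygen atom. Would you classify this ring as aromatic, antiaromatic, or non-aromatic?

Aromatic

All ring atoms are sp² and supply a p orbital to the ring (every atom in a ring double bond is sp² and brings one electron to the p orbital; the oxygen donates one lone pair from its p orbital); the conjugation is uninterrupted.
Adding the contributions, 4 × 2 = 8 from the double-bond units + 2 from the O atom = 10.
That gives a 4n+2 count (10, n = 2).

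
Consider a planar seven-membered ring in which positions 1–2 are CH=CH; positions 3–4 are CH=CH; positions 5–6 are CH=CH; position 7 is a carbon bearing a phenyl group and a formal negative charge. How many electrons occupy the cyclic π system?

Every ring atom contributes a p orbital perpendicular to the ring (each doubly-bonded ring atom is sp² with one p-orbital electron; the carbanion's lone pair occupies the p orbital), so the π system is cyclic and fully conjugated.
Counting π electrons: 3 × 2 = 6 from the double-bond units + 2 from the C(phenyl)(-) atom = 8.

8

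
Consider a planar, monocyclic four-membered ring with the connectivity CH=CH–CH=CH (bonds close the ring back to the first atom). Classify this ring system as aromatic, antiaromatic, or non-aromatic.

Every ring atom contributes a p orbital perpendicular to the ring (each doubly-bonded ring atom is sp² with one p-orbital electron), so the π system is cyclic and fully conjugated.
Counting π electrons: 2 × 2 = 4 from the 2 double-bond units.
A 4n π count (4, n = 1) in a planar conjugated ring means antiaromatic.
(The species described is cyclobutadiene.)

Antiaromatic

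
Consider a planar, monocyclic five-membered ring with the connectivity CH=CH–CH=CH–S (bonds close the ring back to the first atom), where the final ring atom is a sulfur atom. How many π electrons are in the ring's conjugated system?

Every ring atom contributes a p orbital perpendicular to the ring (the double-bond atoms are sp², each contributing one p electron; the sulfur donates one lone pair from its p orbital), so the π system is cyclic and fully conjugated.
Adding the contributions, 2 × 2 = 4 from the double-bond units + 2 from the S atom = 6.
This is thiophene.

6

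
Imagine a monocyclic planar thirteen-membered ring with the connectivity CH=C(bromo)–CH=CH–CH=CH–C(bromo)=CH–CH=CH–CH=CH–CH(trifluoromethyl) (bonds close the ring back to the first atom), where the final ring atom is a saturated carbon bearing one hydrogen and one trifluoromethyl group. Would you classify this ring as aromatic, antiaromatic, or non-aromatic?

Non-aromatic

The CH(trifluoromethyl) position has four σ bonds — that saturated carbon is sp³ and has no p orbital in the ring π system — so the cyclic conjugation is interrupted.
Without a continuous loop of overlapping p orbitals the Hückel electron count never comes into play.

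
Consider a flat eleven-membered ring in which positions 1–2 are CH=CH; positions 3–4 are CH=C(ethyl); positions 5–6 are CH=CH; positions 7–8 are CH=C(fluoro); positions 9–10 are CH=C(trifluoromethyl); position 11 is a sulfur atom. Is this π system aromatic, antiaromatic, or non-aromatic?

Antiaromatic

Check conjugation: each doubly-bonded ring atom is sp² with one p-orbital electron; the sulfur donates one lone pair from its p orbital — every position has a p orbital, so the cyclic π system is continuous.
π-electron count: 5 × 2 = 10 from the double-bond units + 2 from the S atom = 12.
12 is a 4n count (n = 3), so the planar conjugated ring is antiaromatic.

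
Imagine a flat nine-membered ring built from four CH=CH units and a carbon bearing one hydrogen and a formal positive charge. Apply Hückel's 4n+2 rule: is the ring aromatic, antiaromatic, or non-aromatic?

Antiaromatic

Check conjugation: the double-bond atoms are sp², each contributing one p electron; the carbocation has an empty p orbital — every position has a p orbital, so the cyclic π system is continuous.
π-electron count: 4 × 2 = 8 from the double-bond units + 0 from the CH(+) atom = 8.
A 4n π count (8, n = 2) in a planar conjugated ring means antiaromatic.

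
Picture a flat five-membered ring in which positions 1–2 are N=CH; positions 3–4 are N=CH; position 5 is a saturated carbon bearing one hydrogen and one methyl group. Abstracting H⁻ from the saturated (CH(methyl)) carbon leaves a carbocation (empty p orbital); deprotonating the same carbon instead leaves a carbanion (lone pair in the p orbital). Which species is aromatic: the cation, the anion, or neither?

In either ion the ring is fully conjugated: every atom, including the new sp² carbon, supplies a p orbital.
Cation: 2 × 2 + 0 = 4 π electrons → 4(1), antiaromatic.
Anion: 2 × 2 + 2 = 6 π electrons → 4(1)+2, aromatic.

The anion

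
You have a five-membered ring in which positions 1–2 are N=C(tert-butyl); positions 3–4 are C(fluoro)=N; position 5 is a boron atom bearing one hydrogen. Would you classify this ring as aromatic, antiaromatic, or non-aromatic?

All ring atoms are sp² and supply a p orbital to the ring (every atom in a ring double bond is sp² and brings one electron to the p orbital; each =N– nitrogen is pyridine-type (lone pair in the sp² plane, one electron in the p orbital); the boron has an empty p orbital); the conjugation is uninterrupted.
Tallying contributions gives 2 × 2 = 4 from the double-bond units + 0 from the BH atom = 4.
4 = 4(1); a planar, fully conjugated 4n system is antiaromatic.

Antiaromatic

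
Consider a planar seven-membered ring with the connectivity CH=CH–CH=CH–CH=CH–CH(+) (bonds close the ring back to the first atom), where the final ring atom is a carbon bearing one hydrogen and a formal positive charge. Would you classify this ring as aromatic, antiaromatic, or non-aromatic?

Every ring atom contributes a p orbital perpendicular to the ring (the double-bond atoms are sp², each contributing one p electron; the carbocation has an empty p orbital), so the π system is cyclic and fully conjugated.
Adding the contributions, 3 × 2 = 6 from the double-bond units + 0 from the CH(+) atom = 6.
With 6 π electrons (n = 1), the Hückel 4n+2 condition holds.
(The species described is the tropylium cation.)

Aromatic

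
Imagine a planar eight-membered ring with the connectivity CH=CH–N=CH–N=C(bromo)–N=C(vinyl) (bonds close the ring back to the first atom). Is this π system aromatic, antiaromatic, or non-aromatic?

Antiaromatic

Check conjugation: every atom in a ring double bond is sp² and brings one electron to the p orbital; each =N– nitrogen is pyridine-type (lone pair in the sp² plane, one electron in the p orbital) — every position has a p orbital, so the cyclic π system is continuous.
π-electron count: 4 × 2 = 8 from the 4 double-bond units.
8 is a 4n count (n = 2), so the planar conjugated ring is antiaromatic.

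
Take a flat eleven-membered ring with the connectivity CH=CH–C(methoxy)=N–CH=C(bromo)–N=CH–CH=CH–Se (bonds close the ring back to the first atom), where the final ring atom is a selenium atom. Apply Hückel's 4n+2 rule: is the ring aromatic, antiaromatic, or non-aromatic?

Antiaromatic

The p orbitals form a continuous loop: the double-bond atoms are sp², each contributing one p electron; the doubly-bonded nitrogens are pyridine-type — their lone pairs lie in the ring plane, leaving one electron in the p orbital; the selenium donates one lone pair from its p orbital. The ring is fully conjugated.
Adding the contributions, 5 × 2 = 10 from the double-bond units + 2 from the Se atom = 12.
12 is a 4n count (n = 3), so the planar conjugated ring is antiaromatic.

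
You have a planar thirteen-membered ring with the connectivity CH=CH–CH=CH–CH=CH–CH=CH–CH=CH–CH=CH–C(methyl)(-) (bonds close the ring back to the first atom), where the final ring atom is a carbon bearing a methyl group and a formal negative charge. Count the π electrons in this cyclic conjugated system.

Every ring atom contributes a p orbital perpendicular to the ring (each doubly-bonded ring atom is sp² with one p-orbital electron; the carbanion's lone pair occupies the p orbital), so the π system is cyclic and fully conjugated.
Adding the contributions, 6 × 2 = 12 from the double-bond units + 2 from the C(methyl)(-) atom = 14.

14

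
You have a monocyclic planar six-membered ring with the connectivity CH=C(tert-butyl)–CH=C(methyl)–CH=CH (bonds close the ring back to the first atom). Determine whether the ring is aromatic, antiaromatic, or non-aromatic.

The p orbitals form a continuous loop: every atom in a ring double bond is sp² and brings one electron to the p orbital. The ring is fully conjugated.
Adding the contributions, 3 × 2 = 6 from the 3 double-bond units.
With 6 π electrons (n = 1), the Hückel 4n+2 condition holds.

Aromatic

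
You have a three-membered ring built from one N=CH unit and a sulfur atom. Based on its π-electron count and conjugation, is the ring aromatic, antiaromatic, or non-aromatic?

Check conjugation: each doubly-bonded ring atom is sp² with one p-orbital electron; each sp² =N– keeps its lone pair in-plane and puts one electron into the π system; the sulfur donates one lone pair from its p orbital — every position has a p orbital, so the cyclic π system is continuous.
Counting π electrons: 1 × 2 = 2 from the double-bond unit + 2 from the S atom = 4.
With 4 = 4·1 π electrons, Hückel's rule classifies the planar ring as antiaromatic.

Antiaromatic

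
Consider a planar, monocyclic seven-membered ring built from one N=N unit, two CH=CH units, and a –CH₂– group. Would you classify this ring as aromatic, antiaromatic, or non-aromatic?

The CH2 position has four σ bonds — the tetrahedral CH₂ carbon is sp³ and has no p orbital in the ring π system — so the cyclic conjugation is interrupted.
Without a continuous loop of overlapping p orbitals the Hückel electron count never comes into play.

Non-aromatic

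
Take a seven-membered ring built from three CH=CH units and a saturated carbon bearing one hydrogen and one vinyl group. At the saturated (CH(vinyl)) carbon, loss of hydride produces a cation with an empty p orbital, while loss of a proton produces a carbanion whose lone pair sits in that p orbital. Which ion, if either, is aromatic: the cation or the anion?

In either ion the ring is fully conjugated: every atom, including the new sp² carbon, supplies a p orbital.
Cation: 3 × 2 + 0 = 6 π electrons → 4(1)+2, aromatic.
Anion: 3 × 2 + 2 = 8 π electrons → 4(2), antiaromatic.

The cation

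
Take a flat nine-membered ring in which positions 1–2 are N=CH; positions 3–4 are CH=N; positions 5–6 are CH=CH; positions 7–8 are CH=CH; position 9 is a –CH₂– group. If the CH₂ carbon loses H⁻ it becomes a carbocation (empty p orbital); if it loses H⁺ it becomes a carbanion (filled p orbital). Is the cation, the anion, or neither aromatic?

The anion

Both ions have a continuous loop of p orbitals — each ring atom is sp².
Cation: 4 × 2 + 0 = 8 π electrons → 4(2), antiaromatic.
Anion: 4 × 2 + 2 = 10 π electrons → 4(2)+2, aromatic.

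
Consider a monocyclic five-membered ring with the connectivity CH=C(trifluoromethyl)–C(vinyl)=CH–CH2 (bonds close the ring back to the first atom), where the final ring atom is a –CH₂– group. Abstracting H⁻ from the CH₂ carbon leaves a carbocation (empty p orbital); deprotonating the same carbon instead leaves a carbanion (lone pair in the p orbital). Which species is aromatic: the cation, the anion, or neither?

The anion

In both ions every ring atom is sp² and contributes a p orbital, so both rings are fully conjugated.
Cation: 2 × 2 + 0 = 4 π electrons → 4(1), antiaromatic.
Anion: 2 × 2 + 2 = 6 π electrons → 4(1)+2, aromatic.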